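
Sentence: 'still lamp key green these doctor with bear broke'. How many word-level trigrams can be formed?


Word trigrams from [9] words:
  Trigram 1: (still lamp key)
  Trigram 2: (lamp key green)
  Trigram 3: (key green these)
  Trigram 4: (green these doctor)
  Trigram 5: (these doctor with)
  Trigram 6: (doctor with bear)
  Trigram 7: (with bear broke)
Total word trigrams: 9 - 2 = 7

7


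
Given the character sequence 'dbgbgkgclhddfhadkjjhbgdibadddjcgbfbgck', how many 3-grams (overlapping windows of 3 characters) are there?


String 'dbgbgkgclhddfhadkjjhbgdibadddjcgbfbgck' has length L = 38.
Number of overlapping n-grams = L - n + 1
Substituting: 38 - 3 + 1 = 36

36


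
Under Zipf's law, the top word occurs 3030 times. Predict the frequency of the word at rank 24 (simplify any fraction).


Zipf's law: freq(rank) = f1 / rank
f1 = 3030, rank = 24
freq = 3030 / 24
GCD(3030, 24) = 6
Simplified: 505/4

505/4


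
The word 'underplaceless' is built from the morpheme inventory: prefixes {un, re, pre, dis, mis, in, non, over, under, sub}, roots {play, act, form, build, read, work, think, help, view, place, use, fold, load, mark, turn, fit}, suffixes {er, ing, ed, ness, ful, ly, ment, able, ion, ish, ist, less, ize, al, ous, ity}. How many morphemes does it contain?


Segmenting 'underplaceless' against the inventory:
  'under' -> prefix (morpheme 1)
  'place' -> root (morpheme 2)
  'less' -> suffix (morpheme 3)
Total morphemes: 3

3


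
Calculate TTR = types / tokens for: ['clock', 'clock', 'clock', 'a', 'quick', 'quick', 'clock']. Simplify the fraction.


Tokens: 7
Unique types: ('a', 'clock', 'quick') = 3
TTR = 3/7
Already in lowest terms.

3/7


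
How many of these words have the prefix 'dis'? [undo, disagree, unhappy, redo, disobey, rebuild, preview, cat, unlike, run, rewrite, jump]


Checking each word for prefix 'dis':
  'undo' -> no (count: 0)
  'disagree' -> YES, starts with 'dis' (count: 1)
  'unhappy' -> no (count: 1)
  'redo' -> no (count: 1)
  'disobey' -> YES, starts with 'dis' (count: 2)
  'rebuild' -> no (count: 2)
  'preview' -> no (count: 2)
  'cat' -> no (count: 2)
  'unlike' -> no (count: 2)
  'run' -> no (count: 2)
  'rewrite' -> no (count: 2)
  'jump' -> no (count: 2)
Total with prefix 'dis': 2

2


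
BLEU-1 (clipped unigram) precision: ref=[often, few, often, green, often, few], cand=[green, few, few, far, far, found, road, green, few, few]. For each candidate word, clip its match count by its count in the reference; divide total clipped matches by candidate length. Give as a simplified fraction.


Reference word counts: {'few': 2, 'green': 1, 'often': 3}
Checking each candidate word (with clipping):
  'green' -> in reference (ref count 1, used 1/1) -> match (matches: 1)
  'few' -> in reference (ref count 2, used 1/2) -> match (matches: 2)
  'few' -> in reference (ref count 2, used 2/2) -> match (matches: 3)
  'far' -> not in reference -> no match (matches: 3)
  'far' -> not in reference -> no match (matches: 3)
  'found' -> not in reference -> no match (matches: 3)
  'road' -> not in reference -> no match (matches: 3)
  'green' -> ref count 1 already used up (1/1) -> clipped, no match (matches: 3)
  'few' -> ref count 2 already used up (2/2) -> clipped, no match (matches: 3)
  'few' -> ref count 2 already used up (2/2) -> clipped, no match (matches: 3)
Clipped matches: 3, Candidate length: 10
Precision = 3/10

3/10


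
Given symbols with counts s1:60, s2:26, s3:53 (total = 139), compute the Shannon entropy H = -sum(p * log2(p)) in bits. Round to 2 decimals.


Computing entropy H = -sum(p_i * log2(p_i)):
  s1: p = 60/139 = 0.4317, -p*log2(p) = 0.5232
  s2: p = 26/139 = 0.1871, -p*log2(p) = 0.4524
  s3: p = 53/139 = 0.3813, -p*log2(p) = 0.5304
H = sum of terms = 1.5060
Rounded to 2 decimals: 1.51

1.51


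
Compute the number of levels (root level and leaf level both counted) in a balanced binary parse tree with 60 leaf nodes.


In a balanced binary tree with n leaves the deepest leaf is ceil(log2(n)) edges below the root,
so counting node levels inclusive of root and leaves gives ceil(log2(n)) + 1 levels.
log2(60) = 5.9069
ceil(5.9069) = 6
levels = 6 + 1 = 7

7


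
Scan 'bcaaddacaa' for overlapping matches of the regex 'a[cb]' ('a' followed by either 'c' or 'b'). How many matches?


Pattern: a[cb] means 'a' followed by either 'c' or 'b'.
Scanning 'bcaaddacaa' position-by-position:
  Pos 0: window 'bc' -> no
  Pos 1: window 'ca' -> no
  Pos 2: window 'aa' -> no
  Pos 3: window 'ad' -> no
  Pos 4: window 'dd' -> no
  Pos 5: window 'da' -> no
  Pos 6: window 'ac' -> MATCH
  Pos 7: window 'ca' -> no
  Pos 8: window 'aa' -> no
  Pos 9: window 'a' -> no
Total matches: 1

1


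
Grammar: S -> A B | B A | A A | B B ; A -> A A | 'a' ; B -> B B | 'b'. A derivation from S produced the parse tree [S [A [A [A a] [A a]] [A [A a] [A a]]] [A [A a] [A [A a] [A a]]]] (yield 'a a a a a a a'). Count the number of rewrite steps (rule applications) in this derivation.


Every bracketed nonterminal node [X ...] in the tree is produced by exactly one rule application.
Reading the tree off as a leftmost derivation:
  Step 1: S  =>  A A   (applied S -> A A)
  Step 2: A A  =>  A A A   (applied A -> A A)
  Step 3: A A A  =>  A A A A   (applied A -> A A)
  Step 4: A A A A  =>  a A A A   (applied A -> a)
  Step 5: a A A A  =>  a a A A   (applied A -> a)
  Step 6: a a A A  =>  a a A A A   (applied A -> A A)
  Step 7: a a A A A  =>  a a a A A   (applied A -> a)
  Step 8: a a a A A  =>  a a a a A   (applied A -> a)
  Step 9: a a a a A  =>  a a a a A A   (applied A -> A A)
  Step 10: a a a a A A  =>  a a a a a A   (applied A -> a)
  Step 11: a a a a a A  =>  a a a a a A A   (applied A -> A A)
  Step 12: a a a a a A A  =>  a a a a a a A   (applied A -> a)
  Step 13: a a a a a a A  =>  a a a a a a a   (applied A -> a)
Final yield: a a a a a a a
Total rewrite steps: 13

13


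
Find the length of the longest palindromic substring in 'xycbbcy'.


Scanning 'xycbbcy' for palindromic substrings.
Substring at positions 1-6: 'ycbbcy'.
Check: reverse('ycbbcy') = 'ycbbcy' -> palindrome confirmed.
Neighbouring characters ('x' / '-') break symmetry, so it cannot extend further.
No longer palindromic substring exists; longest length = 6

6


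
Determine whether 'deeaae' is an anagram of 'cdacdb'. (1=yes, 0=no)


Sort characters of 'deeaae': 'aadeee'
Sort characters of 'cdacdb': 'abccdd'
Sorted forms differ -> they are NOT anagrams
Result: 0

0


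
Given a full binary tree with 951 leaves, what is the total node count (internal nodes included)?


Leaf nodes (terminals): 951
Internal nodes = n - 1 = 951 - 1 = 950
Total = leaves + internal = 951 + 950 = 1901

1901


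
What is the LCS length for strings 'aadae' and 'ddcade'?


DP table for LCS of 'aadae' and 'ddcade':
       d  d  c  a  d  e
    0  0  0  0  0  0  0
  a 0  0  0  0  1  1  1
  a 0  0  0  0  1  1  1
  d 0  1  1  1  1  2  2
  a 0  1  1  1  2  2  2
  e 0  1  1  1  2  2  3
LCS: 'ade'
LCS length = 3

3


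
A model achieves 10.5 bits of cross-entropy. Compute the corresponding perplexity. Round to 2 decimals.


Perplexity formula: PP = 2^H
H = 10.5
PP = 2^10.5
Decompose: 2^10.5 = 2^10 * 2^0.5 = 2^10 * sqrt(2)
2^10 = 1024, sqrt(2) ~ 1.4142136
PP ~ 1024 * 1.4142136 = 1448.1547264
Rounded to 2 decimals: 1448.15

1448.15


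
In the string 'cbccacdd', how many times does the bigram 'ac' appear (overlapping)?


Scanning 'cbccacdd' for bigram 'ac':
  Position 0: 'cb' -> no
  Position 1: 'bc' -> no
  Position 2: 'cc' -> no
  Position 3: 'ca' -> no
  Position 4: 'ac' -> MATCH
  Position 5: 'cd' -> no
  Position 6: 'dd' -> no
Total matches: 1

1


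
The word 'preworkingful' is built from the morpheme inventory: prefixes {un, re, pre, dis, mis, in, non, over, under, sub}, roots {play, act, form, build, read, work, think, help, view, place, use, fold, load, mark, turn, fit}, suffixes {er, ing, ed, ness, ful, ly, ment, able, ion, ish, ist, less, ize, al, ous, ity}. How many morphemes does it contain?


Segmenting 'preworkingful' against the inventory:
  'pre' -> prefix (morpheme 1)
  'work' -> root (morpheme 2)
  'ing' -> suffix (morpheme 3)
  'ful' -> suffix (morpheme 4)
Total morphemes: 4

4


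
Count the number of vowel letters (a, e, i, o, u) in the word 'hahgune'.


Scanning each character of 'hahgune':
  Position 1: 'h' -> consonant (running count: 0)
  Position 2: 'a' -> vowel (running count: 1)
  Position 3: 'h' -> consonant (running count: 1)
  Position 4: 'g' -> consonant (running count: 1)
  Position 5: 'u' -> vowel (running count: 2)
  Position 6: 'n' -> consonant (running count: 2)
  Position 7: 'e' -> vowel (running count: 3)
Total vowels: 3

3


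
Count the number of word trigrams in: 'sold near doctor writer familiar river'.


Word trigrams from [6] words:
  Trigram 1: (sold near doctor)
  Trigram 2: (near doctor writer)
  Trigram 3: (doctor writer familiar)
  Trigram 4: (writer familiar river)
Total word trigrams: 6 - 2 = 4

4


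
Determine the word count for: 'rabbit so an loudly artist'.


Counting words by splitting on spaces:
  Word 1: 'rabbit'
  Word 2: 'so'
  Word 3: 'an'
  Word 4: 'loudly'
  Word 5: 'artist'
Total words: 5

5


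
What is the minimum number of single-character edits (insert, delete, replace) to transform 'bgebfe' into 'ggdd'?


Building DP table for s1='bgebfe' (len 6) and s2='ggdd' (len 4):
       g  g  d  d
    0  1  2  3  4
  b 1  1  2  3  4
  g 2  1  1  2  3
  e 3  2  2  2  3
  b 4  3  3  3  3
  f 5  4  4  4  4
  e 6  5  5  5  5
Edit distance = dp[6][4] = 5

5


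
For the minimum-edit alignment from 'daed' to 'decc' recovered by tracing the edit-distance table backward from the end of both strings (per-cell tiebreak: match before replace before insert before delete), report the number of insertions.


Edit distance = 3. Backtracking from cell (4, 4) with preference match > replace > insert > delete,
then listing the resulting alignment 'daed' -> 'decc' left to right:
  Step 1: keep 'd'
  Step 2: replace a->e
  Step 3: replace e->c
  Step 4: replace d->c
Total insertions: 0

0


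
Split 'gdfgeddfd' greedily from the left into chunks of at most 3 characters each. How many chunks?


'gdfgeddfd' has 9 characters.
Chunking with max size 3:
  Chunk 1: 'gdf' (positions 0-2)
  Chunk 2: 'ged' (positions 3-5)
  Chunk 3: 'dfd' (positions 6-8)
Total chunks: ceil(9 / 3) = 3

3


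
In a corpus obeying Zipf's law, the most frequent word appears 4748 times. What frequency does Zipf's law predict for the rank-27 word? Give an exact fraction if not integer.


Zipf's law: freq(rank) = f1 / rank
f1 = 4748, rank = 27
freq = 4748 / 27
GCD(4748, 27) = 1
Simplified: 4748/27

4748/27


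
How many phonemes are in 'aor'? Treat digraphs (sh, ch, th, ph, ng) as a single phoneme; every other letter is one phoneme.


Parsing 'aor' greedily, digraphs first:
  'a' -> vowel phoneme (phonemes so far: 1)
  'o' -> vowel phoneme (phonemes so far: 2)
  'r' -> consonant phoneme (phonemes so far: 3)
Total phonemes: 3

3


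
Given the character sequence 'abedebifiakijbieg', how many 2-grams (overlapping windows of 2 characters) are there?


String 'abedebifiakijbieg' has length L = 17.
Number of overlapping n-grams = L - n + 1
Substituting: 17 - 2 + 1 = 16

16


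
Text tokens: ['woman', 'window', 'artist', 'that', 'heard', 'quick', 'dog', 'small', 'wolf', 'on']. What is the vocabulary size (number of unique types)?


Listing all tokens and tracking unique types:
  Token 1: 'woman' -> NEW (unique so far: 1)
  Token 2: 'window' -> NEW (unique so far: 2)
  Token 3: 'artist' -> NEW (unique so far: 3)
  Token 4: 'that' -> NEW (unique so far: 4)
  Token 5: 'heard' -> NEW (unique so far: 5)
  Token 6: 'quick' -> NEW (unique so far: 6)
  Token 7: 'dog' -> NEW (unique so far: 7)
  Token 8: 'small' -> NEW (unique so far: 8)
  Token 9: 'wolf' -> NEW (unique so far: 9)
  Token 10: 'on' -> NEW (unique so far: 10)
Unique types: ('artist', 'dog', 'heard', 'on', 'quick', 'small', 'that', 'window', 'wolf', 'woman')
Vocabulary size: 10

10


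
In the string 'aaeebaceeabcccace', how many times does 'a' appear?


Scanning 'aaeebaceeabcccace' for 'a':
  Position 0: 'a' -> MATCH (count: 1)
  Position 1: 'a' -> MATCH (count: 2)
  Position 5: 'a' -> MATCH (count: 3)
  Position 9: 'a' -> MATCH (count: 4)
  Position 14: 'a' -> MATCH (count: 5)
Total occurrences of 'a': 5

5


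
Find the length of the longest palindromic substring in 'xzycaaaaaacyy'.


Scanning 'xzycaaaaaacyy' for palindromic substrings.
Substring at positions 2-11: 'ycaaaaaacy'.
Check: reverse('ycaaaaaacy') = 'ycaaaaaacy' -> palindrome confirmed.
Neighbouring characters ('z' / 'y') break symmetry, so it cannot extend further.
No longer palindromic substring exists; longest length = 10

10


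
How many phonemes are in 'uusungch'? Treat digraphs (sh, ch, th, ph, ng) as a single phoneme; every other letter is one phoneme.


Parsing 'uusungch' greedily, digraphs first:
  'u' -> vowel phoneme (phonemes so far: 1)
  'u' -> vowel phoneme (phonemes so far: 2)
  's' -> consonant phoneme (phonemes so far: 3)
  'u' -> vowel phoneme (phonemes so far: 4)
  'ng' -> digraph (1 consonant phoneme) (phonemes so far: 5)
  'ch' -> digraph (1 consonant phoneme) (phonemes so far: 6)
Total phonemes: 6

6


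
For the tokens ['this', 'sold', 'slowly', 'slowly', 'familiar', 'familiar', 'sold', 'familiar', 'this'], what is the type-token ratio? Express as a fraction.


Tokens: 9
Unique types: ('familiar', 'slowly', 'sold', 'this') = 4
TTR = 4/9
Already in lowest terms.

4/9


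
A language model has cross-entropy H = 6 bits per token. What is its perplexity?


Perplexity formula: PP = 2^H
H = 6
PP = 2^6
Steps: 2^1 = 2, 2^2 = 4, 2^3 = 8, 2^4 = 16, 2^5 = 32, 2^6 = 64
PP = 64

64


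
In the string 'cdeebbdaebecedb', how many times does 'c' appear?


Scanning 'cdeebbdaebecedb' for 'c':
  Position 0: 'c' -> MATCH (count: 1)
  Position 11: 'c' -> MATCH (count: 2)
Total occurrences of 'c': 2

2


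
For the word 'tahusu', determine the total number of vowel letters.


Scanning each character of 'tahusu':
  Position 1: 't' -> consonant (running count: 0)
  Position 2: 'a' -> vowel (running count: 1)
  Position 3: 'h' -> consonant (running count: 1)
  Position 4: 'u' -> vowel (running count: 2)
  Position 5: 's' -> consonant (running count: 2)
  Position 6: 'u' -> vowel (running count: 3)
Total vowels: 3

3


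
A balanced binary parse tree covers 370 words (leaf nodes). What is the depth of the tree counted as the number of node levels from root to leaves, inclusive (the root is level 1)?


In a balanced binary tree with n leaves the deepest leaf is ceil(log2(n)) edges below the root,
so counting node levels inclusive of root and leaves gives ceil(log2(n)) + 1 levels.
log2(370) = 8.5314
ceil(8.5314) = 9
levels = 9 + 1 = 10

10


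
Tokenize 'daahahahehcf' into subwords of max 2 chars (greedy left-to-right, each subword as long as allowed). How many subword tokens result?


'daahahahehcf' has 12 characters.
Chunking with max size 2:
  Chunk 1: 'da' (positions 0-1)
  Chunk 2: 'ah' (positions 2-3)
  Chunk 3: 'ah' (positions 4-5)
  Chunk 4: 'ah' (positions 6-7)
  Chunk 5: 'eh' (positions 8-9)
  Chunk 6: 'cf' (positions 10-11)
Total chunks: ceil(12 / 2) = 6

6


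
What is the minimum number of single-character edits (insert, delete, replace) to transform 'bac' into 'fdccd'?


Building DP table for s1='bac' (len 3) and s2='fdccd' (len 5):
       f  d  c  c  d
    0  1  2  3  4  5
  b 1  1  2  3  4  5
  a 2  2  2  3  4  5
  c 3  3  3  2  3  4
Edit distance = dp[3][5] = 4

4


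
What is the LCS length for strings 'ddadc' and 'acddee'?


DP table for LCS of 'ddadc' and 'acddee':
       a  c  d  d  e  e
    0  0  0  0  0  0  0
  d 0  0  0  1  1  1  1
  d 0  0  0  1  2  2  2
  a 0  1  1  1  2  2  2
  d 0  1  1  2  2  2  2
  c 0  1  2  2  2  2  2
LCS: 'dd'
LCS length = 2

2


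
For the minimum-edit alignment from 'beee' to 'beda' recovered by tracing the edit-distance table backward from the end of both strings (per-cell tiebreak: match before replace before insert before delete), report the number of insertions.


Edit distance = 2. Backtracking from cell (4, 4) with preference match > replace > insert > delete,
then listing the resulting alignment 'beee' -> 'beda' left to right:
  Step 1: keep 'b'
  Step 2: keep 'e'
  Step 3: replace e->d
  Step 4: replace e->a
Total insertions: 0

0


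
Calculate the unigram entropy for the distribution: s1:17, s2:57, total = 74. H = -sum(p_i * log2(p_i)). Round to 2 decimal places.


Computing entropy H = -sum(p_i * log2(p_i)):
  s1: p = 17/74 = 0.2297, -p*log2(p) = 0.4875
  s2: p = 57/74 = 0.7703, -p*log2(p) = 0.2901
H = sum of terms = 0.7776
Rounded to 2 decimals: 0.78

0.78


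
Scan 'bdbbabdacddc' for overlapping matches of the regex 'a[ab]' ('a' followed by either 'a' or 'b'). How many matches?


Pattern: a[ab] means 'a' followed by either 'a' or 'b'.
Scanning 'bdbbabdacddc' position-by-position:
  Pos 0: window 'bd' -> no
  Pos 1: window 'db' -> no
  Pos 2: window 'bb' -> no
  Pos 3: window 'ba' -> no
  Pos 4: window 'ab' -> MATCH
  Pos 5: window 'bd' -> no
  Pos 6: window 'da' -> no
  Pos 7: window 'ac' -> no
  Pos 8: window 'cd' -> no
  Pos 9: window 'dd' -> no
  Pos 10: window 'dc' -> no
  Pos 11: window 'c' -> no
Total matches: 1

1


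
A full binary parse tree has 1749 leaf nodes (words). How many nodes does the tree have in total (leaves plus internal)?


Leaf nodes (terminals): 1749
Internal nodes = n - 1 = 1749 - 1 = 1748
Total = leaves + internal = 1749 + 1748 = 3497

3497


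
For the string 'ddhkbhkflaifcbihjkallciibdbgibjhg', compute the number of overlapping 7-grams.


String 'ddhkbhkflaifcbihjkallciibdbgibjhg' has length L = 33.
Number of overlapping n-grams = L - n + 1
Substituting: 33 - 7 + 1 = 27

27


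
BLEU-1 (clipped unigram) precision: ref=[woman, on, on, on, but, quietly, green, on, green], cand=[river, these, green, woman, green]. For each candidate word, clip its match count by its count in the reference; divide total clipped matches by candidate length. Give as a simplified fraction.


Reference word counts: {'but': 1, 'green': 2, 'on': 4, 'quietly': 1, 'woman': 1}
Checking each candidate word (with clipping):
  'river' -> not in reference -> no match (matches: 0)
  'these' -> not in reference -> no match (matches: 0)
  'green' -> in reference (ref count 2, used 1/2) -> match (matches: 1)
  'woman' -> in reference (ref count 1, used 1/1) -> match (matches: 2)
  'green' -> in reference (ref count 2, used 2/2) -> match (matches: 3)
Clipped matches: 3, Candidate length: 5
Precision = 3/5

3/5


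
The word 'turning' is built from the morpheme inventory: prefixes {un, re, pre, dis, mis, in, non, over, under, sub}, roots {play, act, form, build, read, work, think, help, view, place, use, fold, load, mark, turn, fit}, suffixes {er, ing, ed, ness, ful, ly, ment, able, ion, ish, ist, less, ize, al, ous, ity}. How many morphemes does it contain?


Segmenting 'turning' against the inventory:
  'turn' -> root (morpheme 1)
  'ing' -> suffix (morpheme 2)
Total morphemes: 2

2


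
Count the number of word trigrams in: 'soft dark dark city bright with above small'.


Word trigrams from [8] words:
  Trigram 1: (soft dark dark)
  Trigram 2: (dark dark city)
  Trigram 3: (dark city bright)
  Trigram 4: (city bright with)
  Trigram 5: (bright with above)
  Trigram 6: (with above small)
Total word trigrams: 8 - 2 = 6

6


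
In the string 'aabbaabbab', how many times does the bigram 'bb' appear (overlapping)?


Scanning 'aabbaabbab' for bigram 'bb':
  Position 0: 'aa' -> no
  Position 1: 'ab' -> no
  Position 2: 'bb' -> MATCH
  Position 3: 'ba' -> no
  Position 4: 'aa' -> no
  Position 5: 'ab' -> no
  Position 6: 'bb' -> MATCH
  Position 7: 'ba' -> no
  Position 8: 'ab' -> no
Total matches: 2

2


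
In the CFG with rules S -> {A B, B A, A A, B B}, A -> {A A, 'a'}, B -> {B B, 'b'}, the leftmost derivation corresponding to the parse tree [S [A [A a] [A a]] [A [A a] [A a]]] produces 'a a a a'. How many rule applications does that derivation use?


Every bracketed nonterminal node [X ...] in the tree is produced by exactly one rule application.
Reading the tree off as a leftmost derivation:
  Step 1: S  =>  A A   (applied S -> A A)
  Step 2: A A  =>  A A A   (applied A -> A A)
  Step 3: A A A  =>  a A A   (applied A -> a)
  Step 4: a A A  =>  a a A   (applied A -> a)
  Step 5: a a A  =>  a a A A   (applied A -> A A)
  Step 6: a a A A  =>  a a a A   (applied A -> a)
  Step 7: a a a A  =>  a a a a   (applied A -> a)
Final yield: a a a a
Total rewrite steps: 7

7


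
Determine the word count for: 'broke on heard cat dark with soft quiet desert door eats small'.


Counting words by splitting on spaces:
  Word 1: 'broke'
  Word 2: 'on'
  Word 3: 'heard'
  Word 4: 'cat'
  Word 5: 'dark'
  Word 6: 'with'
  Word 7: 'soft'
  Word 8: 'quiet'
  Word 9: 'desert'
  Word 10: 'door'
  Word 11: 'eats'
  Word 12: 'small'
Total words: 12

12


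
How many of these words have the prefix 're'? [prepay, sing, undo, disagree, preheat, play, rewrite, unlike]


Checking each word for prefix 're':
  'prepay' -> no (count: 0)
  'sing' -> no (count: 0)
  'undo' -> no (count: 0)
  'disagree' -> no (count: 0)
  'preheat' -> no (count: 0)
  'play' -> no (count: 0)
  'rewrite' -> YES, starts with 're' (count: 1)
  'unlike' -> no (count: 1)
Total with prefix 're': 1

1


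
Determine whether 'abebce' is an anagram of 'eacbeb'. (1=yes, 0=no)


Sort characters of 'abebce': 'abbcee'
Sort characters of 'eacbeb': 'abbcee'
Sorted forms match -> they ARE anagrams
Result: 1

1


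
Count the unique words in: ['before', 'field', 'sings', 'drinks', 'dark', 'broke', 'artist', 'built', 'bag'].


Listing all tokens and tracking unique types:
  Token 1: 'before' -> NEW (unique so far: 1)
  Token 2: 'field' -> NEW (unique so far: 2)
  Token 3: 'sings' -> NEW (unique so far: 3)
  Token 4: 'drinks' -> NEW (unique so far: 4)
  Token 5: 'dark' -> NEW (unique so far: 5)
  Token 6: 'broke' -> NEW (unique so far: 6)
  Token 7: 'artist' -> NEW (unique so far: 7)
  Token 8: 'built' -> NEW (unique so far: 8)
  Token 9: 'bag' -> NEW (unique so far: 9)
Unique types: ('artist', 'bag', 'before', 'broke', 'built', 'dark', 'drinks', 'field', 'sings')
Vocabulary size: 9

9


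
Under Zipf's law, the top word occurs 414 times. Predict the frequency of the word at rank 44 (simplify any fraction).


Zipf's law: freq(rank) = f1 / rank
f1 = 414, rank = 44
freq = 414 / 44
GCD(414, 44) = 2
Simplified: 207/22

207/22


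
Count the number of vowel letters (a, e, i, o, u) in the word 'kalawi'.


Scanning each character of 'kalawi':
  Position 1: 'k' -> consonant (running count: 0)
  Position 2: 'a' -> vowel (running count: 1)
  Position 3: 'l' -> consonant (running count: 1)
  Position 4: 'a' -> vowel (running count: 2)
  Position 5: 'w' -> consonant (running count: 2)
  Position 6: 'i' -> vowel (running count: 3)
Total vowels: 3

3


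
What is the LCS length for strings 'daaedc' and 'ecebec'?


DP table for LCS of 'daaedc' and 'ecebec':
       e  c  e  b  e  c
    0  0  0  0  0  0  0
  d 0  0  0  0  0  0  0
  a 0  0  0  0  0  0  0
  a 0  0  0  0  0  0  0
  e 0  1  1  1  1  1  1
  d 0  1  1  1  1  1  1
  c 0  1  2  2  2  2  2
LCS: 'ec'
LCS length = 2

2


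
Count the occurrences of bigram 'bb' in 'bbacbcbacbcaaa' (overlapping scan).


Scanning 'bbacbcbacbcaaa' for bigram 'bb':
  Position 0: 'bb' -> MATCH
  Position 1: 'ba' -> no
  Position 2: 'ac' -> no
  Position 3: 'cb' -> no
  Position 4: 'bc' -> no
  Position 5: 'cb' -> no
  Position 6: 'ba' -> no
  Position 7: 'ac' -> no
  Position 8: 'cb' -> no
  Position 9: 'bc' -> no
  Position 10: 'ca' -> no
  Position 11: 'aa' -> no
  Position 12: 'aa' -> no
Total matches: 1

1


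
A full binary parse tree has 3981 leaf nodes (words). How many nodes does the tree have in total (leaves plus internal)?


Leaf nodes (terminals): 3981
Internal nodes = n - 1 = 3981 - 1 = 3980
Total = leaves + internal = 3981 + 3980 = 7961

7961


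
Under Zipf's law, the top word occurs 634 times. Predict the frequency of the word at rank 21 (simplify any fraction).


Zipf's law: freq(rank) = f1 / rank
f1 = 634, rank = 21
freq = 634 / 21
GCD(634, 21) = 1
Simplified: 634/21

634/21


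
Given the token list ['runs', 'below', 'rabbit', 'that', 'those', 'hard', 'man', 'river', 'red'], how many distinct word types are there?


Listing all tokens and tracking unique types:
  Token 1: 'runs' -> NEW (unique so far: 1)
  Token 2: 'below' -> NEW (unique so far: 2)
  Token 3: 'rabbit' -> NEW (unique so far: 3)
  Token 4: 'that' -> NEW (unique so far: 4)
  Token 5: 'those' -> NEW (unique so far: 5)
  Token 6: 'hard' -> NEW (unique so far: 6)
  Token 7: 'man' -> NEW (unique so far: 7)
  Token 8: 'river' -> NEW (unique so far: 8)
  Token 9: 'red' -> NEW (unique so far: 9)
Unique types: ('below', 'hard', 'man', 'rabbit', 'red', 'river', 'runs', 'that', 'those')
Vocabulary size: 9

9


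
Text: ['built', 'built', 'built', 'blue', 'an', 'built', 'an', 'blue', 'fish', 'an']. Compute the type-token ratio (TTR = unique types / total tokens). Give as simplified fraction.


Tokens: 10
Unique types: ('an', 'blue', 'built', 'fish') = 4
TTR = 4/10
Simplify: divide both by 2 -> 2/5
TTR = 2/5

2/5


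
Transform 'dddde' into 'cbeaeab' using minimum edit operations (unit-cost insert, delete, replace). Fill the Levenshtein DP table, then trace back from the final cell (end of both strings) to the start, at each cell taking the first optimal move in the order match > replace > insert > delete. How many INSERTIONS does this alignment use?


Edit distance = 6. Backtracking from cell (5, 7) with preference match > replace > insert > delete,
then listing the resulting alignment 'dddde' -> 'cbeaeab' left to right:
  Step 1: replace d->c
  Step 2: replace d->b
  Step 3: replace d->e
  Step 4: replace d->a
  Step 5: keep 'e'
  Step 6: insert 'a' [insertion #1]
  Step 7: insert 'b' [insertion #2]
Total insertions: 2

2


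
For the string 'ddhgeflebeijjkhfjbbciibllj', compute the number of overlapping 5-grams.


String 'ddhgeflebeijjkhfjbbciibllj' has length L = 26.
Number of overlapping n-grams = L - n + 1
Substituting: 26 - 5 + 1 = 22

22


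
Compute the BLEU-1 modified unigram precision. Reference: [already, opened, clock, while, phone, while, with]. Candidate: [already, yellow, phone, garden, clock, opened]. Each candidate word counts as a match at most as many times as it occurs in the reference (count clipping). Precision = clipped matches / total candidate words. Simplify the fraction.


Reference word counts: {'already': 1, 'clock': 1, 'opened': 1, 'phone': 1, 'while': 2, 'with': 1}
Checking each candidate word (with clipping):
  'already' -> in reference (ref count 1, used 1/1) -> match (matches: 1)
  'yellow' -> not in reference -> no match (matches: 1)
  'phone' -> in reference (ref count 1, used 1/1) -> match (matches: 2)
  'garden' -> not in reference -> no match (matches: 2)
  'clock' -> in reference (ref count 1, used 1/1) -> match (matches: 3)
  'opened' -> in reference (ref count 1, used 1/1) -> match (matches: 4)
Clipped matches: 4, Candidate length: 6
Precision = 4/6 = 2/3

2/3


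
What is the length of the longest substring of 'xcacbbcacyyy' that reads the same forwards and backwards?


Scanning 'xcacbbcacyyy' for palindromic substrings.
Substring at positions 1-8: 'cacbbcac'.
Check: reverse('cacbbcac') = 'cacbbcac' -> palindrome confirmed.
Neighbouring characters ('x' / 'y') break symmetry, so it cannot extend further.
No longer palindromic substring exists; longest length = 8

8


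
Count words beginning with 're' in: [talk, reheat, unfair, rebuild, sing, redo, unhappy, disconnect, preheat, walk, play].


Checking each word for prefix 're':
  'talk' -> no (count: 0)
  'reheat' -> YES, starts with 're' (count: 1)
  'unfair' -> no (count: 1)
  'rebuild' -> YES, starts with 're' (count: 2)
  'sing' -> no (count: 2)
  'redo' -> YES, starts with 're' (count: 3)
  'unhappy' -> no (count: 3)
  'disconnect' -> no (count: 3)
  'preheat' -> no (count: 3)
  'walk' -> no (count: 3)
  'play' -> no (count: 3)
Total with prefix 're': 3

3


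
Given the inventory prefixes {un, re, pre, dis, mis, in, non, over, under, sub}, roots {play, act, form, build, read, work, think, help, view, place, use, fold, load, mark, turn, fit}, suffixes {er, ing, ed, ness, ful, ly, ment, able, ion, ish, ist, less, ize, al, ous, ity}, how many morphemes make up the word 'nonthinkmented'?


Segmenting 'nonthinkmented' against the inventory:
  'non' -> prefix (morpheme 1)
  'think' -> root (morpheme 2)
  'ment' -> suffix (morpheme 3)
  'ed' -> suffix (morpheme 4)
Total morphemes: 4

4


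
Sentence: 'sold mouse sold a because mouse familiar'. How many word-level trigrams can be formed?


Word trigrams from [7] words:
  Trigram 1: (sold mouse sold)
  Trigram 2: (mouse sold a)
  Trigram 3: (sold a because)
  Trigram 4: (a because mouse)
  Trigram 5: (because mouse familiar)
Total word trigrams: 7 - 2 = 5

5


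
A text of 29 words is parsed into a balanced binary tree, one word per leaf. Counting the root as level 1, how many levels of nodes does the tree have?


In a balanced binary tree with n leaves the deepest leaf is ceil(log2(n)) edges below the root,
so counting node levels inclusive of root and leaves gives ceil(log2(n)) + 1 levels.
log2(29) = 4.8580
ceil(4.8580) = 5
levels = 5 + 1 = 6

6


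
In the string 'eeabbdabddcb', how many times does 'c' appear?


Scanning 'eeabbdabddcb' for 'c':
  Position 10: 'c' -> MATCH (count: 1)
Total occurrences of 'c': 1

1


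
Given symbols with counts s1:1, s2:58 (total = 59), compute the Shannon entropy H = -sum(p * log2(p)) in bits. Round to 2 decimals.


Computing entropy H = -sum(p_i * log2(p_i)):
  s1: p = 1/59 = 0.0169, -p*log2(p) = 0.0997
  s2: p = 58/59 = 0.9831, -p*log2(p) = 0.0242
H = sum of terms = 0.1239
Rounded to 2 decimals: 0.12

0.12


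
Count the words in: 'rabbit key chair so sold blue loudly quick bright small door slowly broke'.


Counting words by splitting on spaces:
  Word 1: 'rabbit'
  Word 2: 'key'
  Word 3: 'chair'
  Word 4: 'so'
  Word 5: 'sold'
  Word 6: 'blue'
  Word 7: 'loudly'
  Word 8: 'quick'
  Word 9: 'bright'
  Word 10: 'small'
  Word 11: 'door'
  Word 12: 'slowly'
  Word 13: 'broke'
Total words: 13

13


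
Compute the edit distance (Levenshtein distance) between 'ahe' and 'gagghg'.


Building DP table for s1='ahe' (len 3) and s2='gagghg' (len 6):
       g  a  g  g  h  g
    0  1  2  3  4  5  6
  a 1  1  1  2  3  4  5
  h 2  2  2  2  3  3  4
  e 3  3  3  3  3  4  4
Edit distance = dp[3][6] = 4

4


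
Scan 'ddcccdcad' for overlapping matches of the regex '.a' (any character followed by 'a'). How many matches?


Pattern: .a means any character followed by 'a'.
Scanning 'ddcccdcad' position-by-position:
  Pos 0: window 'dd' -> no
  Pos 1: window 'dc' -> no
  Pos 2: window 'cc' -> no
  Pos 3: window 'cc' -> no
  Pos 4: window 'cd' -> no
  Pos 5: window 'dc' -> no
  Pos 6: window 'ca' -> MATCH
  Pos 7: window 'ad' -> no
  Pos 8: window 'd' -> no
Total matches: 1

1


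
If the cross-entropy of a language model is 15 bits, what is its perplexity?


Perplexity formula: PP = 2^H
H = 15
PP = 2^15
PP = 2^15 = 32768

32768


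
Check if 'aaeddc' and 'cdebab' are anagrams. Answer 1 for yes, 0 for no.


Sort characters of 'aaeddc': 'aacdde'
Sort characters of 'cdebab': 'abbcde'
Sorted forms differ -> they are NOT anagrams
Result: 0

0


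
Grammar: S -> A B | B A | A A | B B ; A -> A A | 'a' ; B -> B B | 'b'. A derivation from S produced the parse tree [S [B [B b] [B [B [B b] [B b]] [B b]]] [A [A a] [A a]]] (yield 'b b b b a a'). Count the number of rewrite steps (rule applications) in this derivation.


Every bracketed nonterminal node [X ...] in the tree is produced by exactly one rule application.
Reading the tree off as a leftmost derivation:
  Step 1: S  =>  B A   (applied S -> B A)
  Step 2: B A  =>  B B A   (applied B -> B B)
  Step 3: B B A  =>  b B A   (applied B -> b)
  Step 4: b B A  =>  b B B A   (applied B -> B B)
  Step 5: b B B A  =>  b B B B A   (applied B -> B B)
  Step 6: b B B B A  =>  b b B B A   (applied B -> b)
  Step 7: b b B B A  =>  b b b B A   (applied B -> b)
  Step 8: b b b B A  =>  b b b b A   (applied B -> b)
  Step 9: b b b b A  =>  b b b b A A   (applied A -> A A)
  Step 10: b b b b A A  =>  b b b b a A   (applied A -> a)
  Step 11: b b b b a A  =>  b b b b a a   (applied A -> a)
Final yield: b b b b a a
Total rewrite steps: 11

11


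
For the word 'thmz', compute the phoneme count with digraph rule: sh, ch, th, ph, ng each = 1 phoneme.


Parsing 'thmz' greedily, digraphs first:
  'th' -> digraph (1 consonant phoneme) (phonemes so far: 1)
  'm' -> consonant phoneme (phonemes so far: 2)
  'z' -> consonant phoneme (phonemes so far: 3)
Total phonemes: 3

3


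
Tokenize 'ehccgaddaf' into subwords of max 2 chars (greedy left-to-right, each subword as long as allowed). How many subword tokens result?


'ehccgaddaf' has 10 characters.
Chunking with max size 2:
  Chunk 1: 'eh' (positions 0-1)
  Chunk 2: 'cc' (positions 2-3)
  Chunk 3: 'ga' (positions 4-5)
  Chunk 4: 'dd' (positions 6-7)
  Chunk 5: 'af' (positions 8-9)
Total chunks: ceil(10 / 2) = 5

5


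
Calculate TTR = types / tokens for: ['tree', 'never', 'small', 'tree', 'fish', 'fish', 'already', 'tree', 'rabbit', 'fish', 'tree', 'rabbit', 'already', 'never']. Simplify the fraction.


Tokens: 14
Unique types: ('already', 'fish', 'never', 'rabbit', 'small', 'tree') = 6
TTR = 6/14
Simplify: divide both by 2 -> 3/7
TTR = 3/7

3/7


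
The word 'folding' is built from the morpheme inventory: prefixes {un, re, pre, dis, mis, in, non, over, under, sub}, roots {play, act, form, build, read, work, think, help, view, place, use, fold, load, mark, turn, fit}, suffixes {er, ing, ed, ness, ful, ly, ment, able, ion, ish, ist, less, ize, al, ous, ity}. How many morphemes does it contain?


Segmenting 'folding' against the inventory:
  'fold' -> root (morpheme 1)
  'ing' -> suffix (morpheme 2)
Total morphemes: 2

2


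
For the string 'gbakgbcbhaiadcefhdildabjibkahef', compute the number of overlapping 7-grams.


String 'gbakgbcbhaiadcefhdildabjibkahef' has length L = 31.
Number of overlapping n-grams = L - n + 1
Substituting: 31 - 7 + 1 = 25

25


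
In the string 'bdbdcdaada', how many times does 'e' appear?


Scanning 'bdbdcdaada' for 'e':
  No matches found.
Total occurrences of 'e': 0

0


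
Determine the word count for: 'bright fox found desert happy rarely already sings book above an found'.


Counting words by splitting on spaces:
  Word 1: 'bright'
  Word 2: 'fox'
  Word 3: 'found'
  Word 4: 'desert'
  Word 5: 'happy'
  Word 6: 'rarely'
  Word 7: 'already'
  Word 8: 'sings'
  Word 9: 'book'
  Word 10: 'above'
  Word 11: 'an'
  Word 12: 'found'
Total words: 12

12


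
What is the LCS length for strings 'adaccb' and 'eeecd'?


DP table for LCS of 'adaccb' and 'eeecd':
       e  e  e  c  d
    0  0  0  0  0  0
  a 0  0  0  0  0  0
  d 0  0  0  0  0  1
  a 0  0  0  0  0  1
  c 0  0  0  0  1  1
  c 0  0  0  0  1  1
  b 0  0  0  0  1  1
LCS: 'd'
LCS length = 1

1


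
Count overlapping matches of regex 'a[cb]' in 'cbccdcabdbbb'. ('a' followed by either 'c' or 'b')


Pattern: a[cb] means 'a' followed by either 'c' or 'b'.
Scanning 'cbccdcabdbbb' position-by-position:
  Pos 0: window 'cb' -> no
  Pos 1: window 'bc' -> no
  Pos 2: window 'cc' -> no
  Pos 3: window 'cd' -> no
  Pos 4: window 'dc' -> no
  Pos 5: window 'ca' -> no
  Pos 6: window 'ab' -> MATCH
  Pos 7: window 'bd' -> no
  Pos 8: window 'db' -> no
  Pos 9: window 'bb' -> no
  Pos 10: window 'bb' -> no
  Pos 11: window 'b' -> no
Total matches: 1

1


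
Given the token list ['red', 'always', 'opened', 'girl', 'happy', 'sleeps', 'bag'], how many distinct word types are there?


Listing all tokens and tracking unique types:
  Token 1: 'red' -> NEW (unique so far: 1)
  Token 2: 'always' -> NEW (unique so far: 2)
  Token 3: 'opened' -> NEW (unique so far: 3)
  Token 4: 'girl' -> NEW (unique so far: 4)
  Token 5: 'happy' -> NEW (unique so far: 5)
  Token 6: 'sleeps' -> NEW (unique so far: 6)
  Token 7: 'bag' -> NEW (unique so far: 7)
Unique types: ('always', 'bag', 'girl', 'happy', 'opened', 'red', 'sleeps')
Vocabulary size: 7

7


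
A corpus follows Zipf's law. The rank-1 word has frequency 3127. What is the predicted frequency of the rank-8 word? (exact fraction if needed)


Zipf's law: freq(rank) = f1 / rank
f1 = 3127, rank = 8
freq = 3127 / 8
GCD(3127, 8) = 1
Simplified: 3127/8

3127/8


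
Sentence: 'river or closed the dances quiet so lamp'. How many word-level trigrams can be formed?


Word trigrams from [8] words:
  Trigram 1: (river or closed)
  Trigram 2: (or closed the)
  Trigram 3: (closed the dances)
  Trigram 4: (the dances quiet)
  Trigram 5: (dances quiet so)
  Trigram 6: (quiet so lamp)
Total word trigrams: 8 - 2 = 6

6


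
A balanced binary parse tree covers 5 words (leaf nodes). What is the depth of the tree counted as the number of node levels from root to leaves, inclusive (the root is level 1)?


In a balanced binary tree with n leaves the deepest leaf is ceil(log2(n)) edges below the root,
so counting node levels inclusive of root and leaves gives ceil(log2(n)) + 1 levels.
log2(5) = 2.3219
ceil(2.3219) = 3
levels = 3 + 1 = 4

4


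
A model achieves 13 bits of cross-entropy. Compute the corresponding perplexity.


Perplexity formula: PP = 2^H
H = 13
PP = 2^13
PP = 2^13 = 8192

8192


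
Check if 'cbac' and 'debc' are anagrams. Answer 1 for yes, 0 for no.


Sort characters of 'cbac': 'abcc'
Sort characters of 'debc': 'bcde'
Sorted forms differ -> they are NOT anagrams
Result: 0

0


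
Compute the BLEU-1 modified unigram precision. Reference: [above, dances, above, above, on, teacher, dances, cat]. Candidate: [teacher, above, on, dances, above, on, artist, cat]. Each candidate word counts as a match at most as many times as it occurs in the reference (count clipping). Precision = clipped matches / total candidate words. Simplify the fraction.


Reference word counts: {'above': 3, 'cat': 1, 'dances': 2, 'on': 1, 'teacher': 1}
Checking each candidate word (with clipping):
  'teacher' -> in reference (ref count 1, used 1/1) -> match (matches: 1)
  'above' -> in reference (ref count 3, used 1/3) -> match (matches: 2)
  'on' -> in reference (ref count 1, used 1/1) -> match (matches: 3)
  'dances' -> in reference (ref count 2, used 1/2) -> match (matches: 4)
  'above' -> in reference (ref count 3, used 2/3) -> match (matches: 5)
  'on' -> ref count 1 already used up (1/1) -> clipped, no match (matches: 5)
  'artist' -> not in reference -> no match (matches: 5)
  'cat' -> in reference (ref count 1, used 1/1) -> match (matches: 6)
Clipped matches: 6, Candidate length: 8
Precision = 6/8 = 3/4

3/4


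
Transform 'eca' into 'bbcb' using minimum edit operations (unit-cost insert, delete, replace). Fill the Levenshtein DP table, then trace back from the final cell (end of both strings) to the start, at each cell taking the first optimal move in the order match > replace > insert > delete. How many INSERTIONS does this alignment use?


Edit distance = 3. Backtracking from cell (3, 4) with preference match > replace > insert > delete,
then listing the resulting alignment 'eca' -> 'bbcb' left to right:
  Step 1: insert 'b' [insertion #1]
  Step 2: replace e->b
  Step 3: keep 'c'
  Step 4: replace a->b
Total insertions: 1

1


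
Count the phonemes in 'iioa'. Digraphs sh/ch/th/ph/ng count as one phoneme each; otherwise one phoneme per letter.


Parsing 'iioa' greedily, digraphs first:
  'i' -> vowel phoneme (phonemes so far: 1)
  'i' -> vowel phoneme (phonemes so far: 2)
  'o' -> vowel phoneme (phonemes so far: 3)
  'a' -> vowel phoneme (phonemes so far: 4)
Total phonemes: 4

4
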